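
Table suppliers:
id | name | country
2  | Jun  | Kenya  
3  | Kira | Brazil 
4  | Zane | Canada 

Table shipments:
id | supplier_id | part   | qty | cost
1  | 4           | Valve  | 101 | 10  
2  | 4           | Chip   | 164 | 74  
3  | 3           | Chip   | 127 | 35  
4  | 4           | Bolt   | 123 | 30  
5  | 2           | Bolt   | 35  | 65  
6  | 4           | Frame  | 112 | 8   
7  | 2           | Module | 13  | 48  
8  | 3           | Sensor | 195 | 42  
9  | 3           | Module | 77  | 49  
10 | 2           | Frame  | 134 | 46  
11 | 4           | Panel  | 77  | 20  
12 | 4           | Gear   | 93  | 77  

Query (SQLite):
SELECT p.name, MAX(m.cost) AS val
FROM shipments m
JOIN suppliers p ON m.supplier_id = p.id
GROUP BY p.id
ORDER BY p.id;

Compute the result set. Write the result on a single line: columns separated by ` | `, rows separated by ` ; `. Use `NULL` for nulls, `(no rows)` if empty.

Join each shipments row to its suppliers via supplier_id.
Group joined rows by suppliers.id; compute MAX(m.cost) per group.
  2: ids {5, 7, 10} → MAX(m.cost)=65
  3: ids {3, 8, 9} → MAX(m.cost)=49
  4: ids {1, 2, 4, 6, 11, 12} → MAX(m.cost)=77

Jun | 65 ; Kira | 49 ; Zane | 77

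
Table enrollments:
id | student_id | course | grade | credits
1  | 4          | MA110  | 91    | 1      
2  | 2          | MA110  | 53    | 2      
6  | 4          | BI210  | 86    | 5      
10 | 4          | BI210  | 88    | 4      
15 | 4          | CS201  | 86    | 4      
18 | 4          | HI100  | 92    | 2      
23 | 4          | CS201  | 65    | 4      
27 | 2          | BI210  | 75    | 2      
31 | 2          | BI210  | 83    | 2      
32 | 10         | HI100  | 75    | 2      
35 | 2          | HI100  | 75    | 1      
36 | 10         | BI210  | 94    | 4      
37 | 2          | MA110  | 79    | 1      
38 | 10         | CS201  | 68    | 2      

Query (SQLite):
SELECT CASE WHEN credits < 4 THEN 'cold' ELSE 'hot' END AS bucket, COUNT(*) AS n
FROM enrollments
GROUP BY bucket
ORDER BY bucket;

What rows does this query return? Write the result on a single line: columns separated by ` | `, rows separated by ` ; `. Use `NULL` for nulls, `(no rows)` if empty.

Bucket rows by credits < 4 → 'cold' else 'hot'; count each bucket.

cold | 9 ; hot | 5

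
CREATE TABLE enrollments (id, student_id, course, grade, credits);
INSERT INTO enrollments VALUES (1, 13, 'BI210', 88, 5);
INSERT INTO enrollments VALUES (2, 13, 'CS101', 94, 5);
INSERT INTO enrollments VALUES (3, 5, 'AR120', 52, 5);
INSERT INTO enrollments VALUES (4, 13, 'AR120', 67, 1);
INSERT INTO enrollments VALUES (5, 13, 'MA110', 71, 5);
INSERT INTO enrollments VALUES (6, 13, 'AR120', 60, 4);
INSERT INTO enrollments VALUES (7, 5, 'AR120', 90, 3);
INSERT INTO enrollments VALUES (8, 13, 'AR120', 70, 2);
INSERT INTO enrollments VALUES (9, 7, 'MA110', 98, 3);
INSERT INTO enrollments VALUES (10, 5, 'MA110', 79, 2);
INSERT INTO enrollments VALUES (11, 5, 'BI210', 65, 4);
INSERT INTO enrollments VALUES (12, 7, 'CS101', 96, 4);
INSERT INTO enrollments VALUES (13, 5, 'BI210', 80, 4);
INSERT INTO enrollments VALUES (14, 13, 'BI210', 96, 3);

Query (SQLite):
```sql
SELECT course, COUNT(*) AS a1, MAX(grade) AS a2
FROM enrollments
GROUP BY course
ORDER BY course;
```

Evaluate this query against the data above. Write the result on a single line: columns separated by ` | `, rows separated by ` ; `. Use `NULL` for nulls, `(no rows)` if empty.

AR120 | 5 | 90 ; BI210 | 4 | 96 ; CS101 | 2 | 96 ; MA110 | 3 | 98

Group enrollments by course.
Per group compute: COUNT(*), MAX(grade).
  AR120: ids {3, 4, 6, 7, 8} → COUNT(*)=5, MAX(grade)=90
  BI210: ids {1, 11, 13, 14} → COUNT(*)=4, MAX(grade)=96
  CS101: ids {2, 12} → COUNT(*)=2, MAX(grade)=96
  MA110: ids {5, 9, 10} → COUNT(*)=3, MAX(grade)=98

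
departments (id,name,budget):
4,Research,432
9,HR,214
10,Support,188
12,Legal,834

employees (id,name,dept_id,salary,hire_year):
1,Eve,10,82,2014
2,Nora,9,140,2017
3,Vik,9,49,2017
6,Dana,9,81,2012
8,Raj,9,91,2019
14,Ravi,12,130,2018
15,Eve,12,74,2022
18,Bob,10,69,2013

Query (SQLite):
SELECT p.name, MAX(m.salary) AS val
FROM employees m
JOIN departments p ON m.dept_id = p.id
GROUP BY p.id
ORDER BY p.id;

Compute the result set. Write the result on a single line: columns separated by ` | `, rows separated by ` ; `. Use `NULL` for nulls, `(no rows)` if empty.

Join each employees row to its departments via dept_id.
Group joined rows by departments.id; compute MAX(m.salary) per group.
  9: ids {2, 3, 6, 8} → MAX(m.salary)=140
  10: ids {1, 18} → MAX(m.salary)=82
  12: ids {14, 15} → MAX(m.salary)=130

HR | 140 ; Support | 82 ; Legal | 130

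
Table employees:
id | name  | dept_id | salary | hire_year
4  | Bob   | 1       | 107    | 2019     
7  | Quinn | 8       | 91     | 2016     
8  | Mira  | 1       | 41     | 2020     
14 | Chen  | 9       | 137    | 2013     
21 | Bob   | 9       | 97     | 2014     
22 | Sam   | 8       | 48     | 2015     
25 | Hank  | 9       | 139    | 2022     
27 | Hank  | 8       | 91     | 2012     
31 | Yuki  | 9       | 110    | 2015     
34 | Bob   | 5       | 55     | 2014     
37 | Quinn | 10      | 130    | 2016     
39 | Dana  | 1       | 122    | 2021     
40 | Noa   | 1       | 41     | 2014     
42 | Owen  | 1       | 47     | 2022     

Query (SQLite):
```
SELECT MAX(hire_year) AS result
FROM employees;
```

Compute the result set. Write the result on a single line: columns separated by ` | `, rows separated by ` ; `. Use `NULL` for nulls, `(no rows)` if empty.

All hire_year values: [2019, 2016, 2020, 2013, 2014, 2015, 2022, 2012, 2015, 2014, 2016, 2021, 2014, 2022].
MAX of non-NULL values = 2022.

2022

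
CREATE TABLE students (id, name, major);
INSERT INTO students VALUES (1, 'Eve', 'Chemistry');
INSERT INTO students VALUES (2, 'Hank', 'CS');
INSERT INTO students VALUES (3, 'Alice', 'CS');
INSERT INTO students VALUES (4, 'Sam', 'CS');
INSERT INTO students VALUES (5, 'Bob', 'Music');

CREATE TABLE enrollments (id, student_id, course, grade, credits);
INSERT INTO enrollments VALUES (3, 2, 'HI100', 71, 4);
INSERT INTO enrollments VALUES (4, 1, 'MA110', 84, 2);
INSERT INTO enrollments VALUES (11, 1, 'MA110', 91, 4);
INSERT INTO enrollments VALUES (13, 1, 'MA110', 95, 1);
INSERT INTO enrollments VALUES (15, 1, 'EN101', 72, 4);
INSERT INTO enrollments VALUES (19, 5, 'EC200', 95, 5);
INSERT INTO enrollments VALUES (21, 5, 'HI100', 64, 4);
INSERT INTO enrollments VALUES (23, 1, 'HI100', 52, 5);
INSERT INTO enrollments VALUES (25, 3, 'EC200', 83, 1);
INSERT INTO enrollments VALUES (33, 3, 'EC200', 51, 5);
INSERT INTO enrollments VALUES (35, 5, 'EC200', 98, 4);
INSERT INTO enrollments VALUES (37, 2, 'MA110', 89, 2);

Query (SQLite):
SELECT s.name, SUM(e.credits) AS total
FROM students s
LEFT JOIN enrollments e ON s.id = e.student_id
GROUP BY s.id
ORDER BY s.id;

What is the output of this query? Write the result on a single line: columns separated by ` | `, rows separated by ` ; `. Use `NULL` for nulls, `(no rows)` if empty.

LEFT JOIN keeps every students row; unmatched ones get NULL for enrollments columns.
Group by students.id and compute SUM(e.credits). SUM over an all-NULL group is NULL.
  1: ids {4, 11, 13, 15, 23} → SUM(e.credits)=16
  2: ids {3, 37} → SUM(e.credits)=6
  3: ids {25, 33} → SUM(e.credits)=6
  4: ids {—} → SUM(e.credits)=NULL
  5: ids {19, 21, 35} → SUM(e.credits)=13

Eve | 16 ; Hank | 6 ; Alice | 6 ; Sam | NULL ; Bob | 13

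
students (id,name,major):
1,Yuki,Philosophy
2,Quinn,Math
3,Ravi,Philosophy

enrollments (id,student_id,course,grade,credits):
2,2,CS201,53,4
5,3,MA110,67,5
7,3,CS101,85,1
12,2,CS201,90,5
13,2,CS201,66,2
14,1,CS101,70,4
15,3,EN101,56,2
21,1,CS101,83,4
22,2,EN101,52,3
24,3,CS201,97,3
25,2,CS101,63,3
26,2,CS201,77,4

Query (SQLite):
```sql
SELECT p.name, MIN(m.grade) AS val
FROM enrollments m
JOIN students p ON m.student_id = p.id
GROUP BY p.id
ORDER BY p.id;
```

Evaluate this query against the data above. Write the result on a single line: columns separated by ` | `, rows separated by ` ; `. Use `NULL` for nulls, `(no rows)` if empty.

Join each enrollments row to its students via student_id.
Group joined rows by students.id; compute MIN(m.grade) per group.
  1: ids {14, 21} → MIN(m.grade)=70
  2: ids {2, 12, 13, 22, 25, 26} → MIN(m.grade)=52
  3: ids {5, 7, 15, 24} → MIN(m.grade)=56

Yuki | 70 ; Quinn | 52 ; Ravi | 56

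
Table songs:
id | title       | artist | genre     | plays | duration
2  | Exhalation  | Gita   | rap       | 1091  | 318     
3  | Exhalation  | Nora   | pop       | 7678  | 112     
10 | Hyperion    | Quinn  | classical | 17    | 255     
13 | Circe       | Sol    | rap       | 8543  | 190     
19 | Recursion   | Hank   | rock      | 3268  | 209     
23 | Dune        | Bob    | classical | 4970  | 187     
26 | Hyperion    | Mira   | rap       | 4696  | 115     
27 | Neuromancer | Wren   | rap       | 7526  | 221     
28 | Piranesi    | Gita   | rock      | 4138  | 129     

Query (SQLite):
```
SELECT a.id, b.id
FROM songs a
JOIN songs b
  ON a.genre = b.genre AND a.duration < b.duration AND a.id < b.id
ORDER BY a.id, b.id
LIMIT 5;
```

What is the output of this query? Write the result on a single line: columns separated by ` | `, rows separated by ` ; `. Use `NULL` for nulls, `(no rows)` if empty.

Pairs (a,b) with same genre, a.duration < b.duration, a.id < b.id.
genre groups: classical:{10,23} pop:{3} rap:{2,13,26,27} rock:{19,28}
Ordered by (a.id, b.id); first 5.

13 | 27 ; 26 | 27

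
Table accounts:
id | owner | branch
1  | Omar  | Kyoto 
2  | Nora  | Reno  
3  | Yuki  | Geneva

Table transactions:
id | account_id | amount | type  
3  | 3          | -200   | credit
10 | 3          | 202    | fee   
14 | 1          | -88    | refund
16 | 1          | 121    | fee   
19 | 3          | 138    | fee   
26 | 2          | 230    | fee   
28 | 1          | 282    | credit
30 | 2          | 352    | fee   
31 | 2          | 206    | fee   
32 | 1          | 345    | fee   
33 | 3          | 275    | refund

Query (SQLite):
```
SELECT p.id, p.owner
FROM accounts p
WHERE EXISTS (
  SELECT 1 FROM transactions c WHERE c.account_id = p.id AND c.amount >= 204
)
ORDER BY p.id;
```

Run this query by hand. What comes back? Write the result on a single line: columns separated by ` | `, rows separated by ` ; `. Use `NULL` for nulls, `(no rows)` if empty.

For each accounts row, check whether any transactions with matching account_id has amount >= 204.
Keep rows where that is true.

1 | Omar ; 2 | Nora ; 3 | Yuki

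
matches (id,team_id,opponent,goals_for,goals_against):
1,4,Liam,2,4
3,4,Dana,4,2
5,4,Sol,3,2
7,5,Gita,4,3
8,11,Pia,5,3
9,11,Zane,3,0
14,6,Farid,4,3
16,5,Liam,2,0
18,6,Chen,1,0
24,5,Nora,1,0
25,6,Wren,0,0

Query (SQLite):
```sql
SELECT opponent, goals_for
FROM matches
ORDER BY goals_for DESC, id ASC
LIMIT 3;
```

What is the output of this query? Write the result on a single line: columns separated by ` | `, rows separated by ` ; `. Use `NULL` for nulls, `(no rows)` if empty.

Sort by goals_for desc, tiebreak id asc: (5, id=8), (4, id=3), (4, id=7), (4, id=14), (3, id=5), (3, id=9) …. Take first 3.

Pia | 5 ; Dana | 4 ; Gita | 4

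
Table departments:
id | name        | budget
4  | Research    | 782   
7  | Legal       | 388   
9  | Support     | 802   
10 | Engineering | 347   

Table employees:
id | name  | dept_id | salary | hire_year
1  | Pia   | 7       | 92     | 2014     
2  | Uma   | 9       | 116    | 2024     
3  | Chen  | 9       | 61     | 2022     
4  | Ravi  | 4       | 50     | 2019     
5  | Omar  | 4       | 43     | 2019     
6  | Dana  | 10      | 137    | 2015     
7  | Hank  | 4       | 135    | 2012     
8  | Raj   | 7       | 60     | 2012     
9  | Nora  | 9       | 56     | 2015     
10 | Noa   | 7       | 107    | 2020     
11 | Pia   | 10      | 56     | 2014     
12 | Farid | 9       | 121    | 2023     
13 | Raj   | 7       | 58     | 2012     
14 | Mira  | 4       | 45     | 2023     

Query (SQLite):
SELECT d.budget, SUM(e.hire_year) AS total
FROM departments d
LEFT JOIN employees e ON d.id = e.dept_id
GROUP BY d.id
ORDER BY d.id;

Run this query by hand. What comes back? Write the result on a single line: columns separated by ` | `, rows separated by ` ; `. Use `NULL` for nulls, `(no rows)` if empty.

LEFT JOIN keeps every departments row; unmatched ones get NULL for employees columns.
Group by departments.id and compute SUM(e.hire_year). SUM over an all-NULL group is NULL.
  4: ids {4, 5, 7, 14} → SUM(e.hire_year)=8073
  7: ids {1, 8, 10, 13} → SUM(e.hire_year)=8058
  9: ids {2, 3, 9, 12} → SUM(e.hire_year)=8084
  10: ids {6, 11} → SUM(e.hire_year)=4029

782 | 8073 ; 388 | 8058 ; 802 | 8084 ; 347 | 4029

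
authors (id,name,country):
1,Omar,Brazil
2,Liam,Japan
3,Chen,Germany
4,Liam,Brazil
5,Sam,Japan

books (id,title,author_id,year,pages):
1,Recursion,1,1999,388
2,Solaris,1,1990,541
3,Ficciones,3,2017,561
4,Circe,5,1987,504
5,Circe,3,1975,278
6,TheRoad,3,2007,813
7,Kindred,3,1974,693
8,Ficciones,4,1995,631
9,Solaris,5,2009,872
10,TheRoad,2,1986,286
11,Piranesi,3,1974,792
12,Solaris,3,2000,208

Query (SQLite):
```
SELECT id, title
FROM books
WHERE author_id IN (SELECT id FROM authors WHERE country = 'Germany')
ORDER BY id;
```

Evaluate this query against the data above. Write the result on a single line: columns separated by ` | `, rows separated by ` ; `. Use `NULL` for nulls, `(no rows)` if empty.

3 | Ficciones ; 5 | Circe ; 6 | TheRoad ; 7 | Kindred ; 11 | Piranesi ; 12 | Solaris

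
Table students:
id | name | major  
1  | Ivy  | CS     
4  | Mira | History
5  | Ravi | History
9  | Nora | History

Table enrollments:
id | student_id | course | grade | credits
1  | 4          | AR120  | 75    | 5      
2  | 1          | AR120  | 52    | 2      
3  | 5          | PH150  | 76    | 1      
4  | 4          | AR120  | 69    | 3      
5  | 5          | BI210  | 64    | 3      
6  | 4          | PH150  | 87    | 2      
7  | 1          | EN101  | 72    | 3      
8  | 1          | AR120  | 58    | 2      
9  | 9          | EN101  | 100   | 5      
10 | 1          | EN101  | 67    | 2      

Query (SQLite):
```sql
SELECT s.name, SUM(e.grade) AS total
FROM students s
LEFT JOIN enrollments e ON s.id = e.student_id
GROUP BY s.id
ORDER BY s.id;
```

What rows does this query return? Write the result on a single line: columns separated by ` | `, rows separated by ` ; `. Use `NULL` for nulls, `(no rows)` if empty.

LEFT JOIN keeps every students row; unmatched ones get NULL for enrollments columns.
Group by students.id and compute SUM(e.grade). SUM over an all-NULL group is NULL.
  1: ids {2, 7, 8, 10} → SUM(e.grade)=249
  4: ids {1, 4, 6} → SUM(e.grade)=231
  5: ids {3, 5} → SUM(e.grade)=140
  9: ids {9} → SUM(e.grade)=100

Ivy | 249 ; Mira | 231 ; Ravi | 140 ; Nora | 100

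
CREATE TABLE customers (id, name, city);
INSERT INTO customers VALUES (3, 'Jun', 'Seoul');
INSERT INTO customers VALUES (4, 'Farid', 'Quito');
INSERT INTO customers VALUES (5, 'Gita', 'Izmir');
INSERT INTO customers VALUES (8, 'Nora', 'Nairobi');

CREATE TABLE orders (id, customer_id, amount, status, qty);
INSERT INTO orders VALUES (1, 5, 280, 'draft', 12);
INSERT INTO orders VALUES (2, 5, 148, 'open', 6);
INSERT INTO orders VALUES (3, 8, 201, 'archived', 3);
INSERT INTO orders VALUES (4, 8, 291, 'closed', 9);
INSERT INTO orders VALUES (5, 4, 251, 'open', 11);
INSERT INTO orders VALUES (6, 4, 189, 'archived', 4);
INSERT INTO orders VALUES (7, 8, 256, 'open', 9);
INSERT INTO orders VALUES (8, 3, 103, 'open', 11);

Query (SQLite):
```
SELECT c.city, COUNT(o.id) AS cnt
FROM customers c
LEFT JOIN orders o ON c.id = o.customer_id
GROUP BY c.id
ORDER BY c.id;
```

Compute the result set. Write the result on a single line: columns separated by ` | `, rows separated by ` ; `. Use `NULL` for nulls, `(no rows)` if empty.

Seoul | 1 ; Quito | 2 ; Izmir | 2 ; Nairobi | 3

LEFT JOIN keeps every customers row; unmatched ones get NULL for orders columns.
Group by customers.id and compute COUNT(o.id). COUNT(col) of an all-NULL group is 0.
  3: ids {8} → COUNT(o.id)=1
  4: ids {5, 6} → COUNT(o.id)=2
  5: ids {1, 2} → COUNT(o.id)=2
  8: ids {3, 4, 7} → COUNT(o.id)=3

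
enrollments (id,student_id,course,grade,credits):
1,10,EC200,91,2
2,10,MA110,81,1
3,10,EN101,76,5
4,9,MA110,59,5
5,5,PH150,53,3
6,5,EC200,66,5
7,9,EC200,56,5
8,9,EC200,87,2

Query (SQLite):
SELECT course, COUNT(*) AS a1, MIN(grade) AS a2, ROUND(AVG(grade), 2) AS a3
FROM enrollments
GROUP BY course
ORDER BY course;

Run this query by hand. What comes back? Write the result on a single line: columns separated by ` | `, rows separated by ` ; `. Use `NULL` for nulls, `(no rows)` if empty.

EC200 | 4 | 56 | 75 ; EN101 | 1 | 76 | 76 ; MA110 | 2 | 59 | 70 ; PH150 | 1 | 53 | 53

Group enrollments by course.
Per group compute: COUNT(*), MIN(grade), ROUND(AVG(grade), 2).
  EC200: ids {1, 6, 7, 8} → COUNT(*)=4, MIN(grade)=56, ROUND(AVG(grade), 2)=75
  EN101: ids {3} → COUNT(*)=1, MIN(grade)=76, ROUND(AVG(grade), 2)=76
  MA110: ids {2, 4} → COUNT(*)=2, MIN(grade)=59, ROUND(AVG(grade), 2)=70
  PH150: ids {5} → COUNT(*)=1, MIN(grade)=53, ROUND(AVG(grade), 2)=53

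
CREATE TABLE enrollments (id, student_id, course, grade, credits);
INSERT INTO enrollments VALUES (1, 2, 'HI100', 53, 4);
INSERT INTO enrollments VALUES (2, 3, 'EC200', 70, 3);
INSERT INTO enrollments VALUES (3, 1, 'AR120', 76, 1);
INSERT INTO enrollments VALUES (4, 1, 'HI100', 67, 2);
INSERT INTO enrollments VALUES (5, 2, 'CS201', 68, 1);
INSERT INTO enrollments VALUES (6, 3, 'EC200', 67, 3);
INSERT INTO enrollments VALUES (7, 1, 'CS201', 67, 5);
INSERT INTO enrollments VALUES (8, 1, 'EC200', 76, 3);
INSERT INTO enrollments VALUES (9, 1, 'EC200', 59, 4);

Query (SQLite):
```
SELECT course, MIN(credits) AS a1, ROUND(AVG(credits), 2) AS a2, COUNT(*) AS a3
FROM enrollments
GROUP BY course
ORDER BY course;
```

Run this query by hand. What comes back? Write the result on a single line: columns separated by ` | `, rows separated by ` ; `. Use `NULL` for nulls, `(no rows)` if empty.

Group enrollments by course.
Per group compute: MIN(credits), ROUND(AVG(credits), 2), COUNT(*).
  AR120: ids {3} → MIN(credits)=1, ROUND(AVG(credits), 2)=1, COUNT(*)=1
  CS201: ids {5, 7} → MIN(credits)=1, ROUND(AVG(credits), 2)=3, COUNT(*)=2
  EC200: ids {2, 6, 8, 9} → MIN(credits)=3, ROUND(AVG(credits), 2)=3.25, COUNT(*)=4
  HI100: ids {1, 4} → MIN(credits)=2, ROUND(AVG(credits), 2)=3, COUNT(*)=2

AR120 | 1 | 1 | 1 ; CS201 | 1 | 3 | 2 ; EC200 | 3 | 3.25 | 4 ; HI100 | 2 | 3 | 2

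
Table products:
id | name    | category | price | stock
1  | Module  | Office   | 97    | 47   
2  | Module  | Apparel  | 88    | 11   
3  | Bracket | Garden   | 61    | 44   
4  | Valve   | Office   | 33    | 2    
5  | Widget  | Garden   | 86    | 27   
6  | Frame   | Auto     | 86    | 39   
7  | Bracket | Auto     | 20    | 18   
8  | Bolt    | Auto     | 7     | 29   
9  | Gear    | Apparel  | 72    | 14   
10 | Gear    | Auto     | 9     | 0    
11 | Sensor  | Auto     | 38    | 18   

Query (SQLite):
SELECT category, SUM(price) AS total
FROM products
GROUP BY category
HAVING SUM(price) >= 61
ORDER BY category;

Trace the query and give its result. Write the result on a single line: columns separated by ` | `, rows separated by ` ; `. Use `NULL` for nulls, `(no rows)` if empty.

Partition products by category; compute SUM(price) within each group.
HAVING: keep groups where SUM(price) >= 61.
  Apparel: ids {2, 9} → SUM(price)=160
  Auto: ids {6, 7, 8, 10, 11} → SUM(price)=160
  Garden: ids {3, 5} → SUM(price)=147
  Office: ids {1, 4} → SUM(price)=130

Apparel | 160 ; Auto | 160 ; Garden | 147 ; Office | 130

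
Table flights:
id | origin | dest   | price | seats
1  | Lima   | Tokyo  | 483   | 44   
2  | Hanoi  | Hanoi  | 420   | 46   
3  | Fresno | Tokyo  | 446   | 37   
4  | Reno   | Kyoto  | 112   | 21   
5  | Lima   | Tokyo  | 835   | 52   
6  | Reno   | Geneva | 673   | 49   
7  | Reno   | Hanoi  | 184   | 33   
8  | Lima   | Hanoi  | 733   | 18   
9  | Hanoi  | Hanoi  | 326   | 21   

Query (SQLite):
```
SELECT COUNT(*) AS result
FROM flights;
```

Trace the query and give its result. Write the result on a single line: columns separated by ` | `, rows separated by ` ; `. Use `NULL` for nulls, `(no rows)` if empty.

9

All price values: [483, 420, 446, 112, 835, 673, 184, 733, 326].
COUNT(*) counts rows → 9.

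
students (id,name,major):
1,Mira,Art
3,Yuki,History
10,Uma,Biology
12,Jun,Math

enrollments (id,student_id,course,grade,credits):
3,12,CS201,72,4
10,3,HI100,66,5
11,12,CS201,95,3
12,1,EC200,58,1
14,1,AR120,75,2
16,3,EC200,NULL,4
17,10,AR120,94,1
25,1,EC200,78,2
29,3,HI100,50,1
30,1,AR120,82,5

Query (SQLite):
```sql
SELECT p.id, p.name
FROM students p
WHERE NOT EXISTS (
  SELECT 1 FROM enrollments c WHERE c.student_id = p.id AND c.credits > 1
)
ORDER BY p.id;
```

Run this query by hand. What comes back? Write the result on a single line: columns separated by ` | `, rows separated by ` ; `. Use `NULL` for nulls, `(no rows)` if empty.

For each students row, check whether any enrollments with matching student_id has credits > 1.
Keep rows where that is false.

10 | Uma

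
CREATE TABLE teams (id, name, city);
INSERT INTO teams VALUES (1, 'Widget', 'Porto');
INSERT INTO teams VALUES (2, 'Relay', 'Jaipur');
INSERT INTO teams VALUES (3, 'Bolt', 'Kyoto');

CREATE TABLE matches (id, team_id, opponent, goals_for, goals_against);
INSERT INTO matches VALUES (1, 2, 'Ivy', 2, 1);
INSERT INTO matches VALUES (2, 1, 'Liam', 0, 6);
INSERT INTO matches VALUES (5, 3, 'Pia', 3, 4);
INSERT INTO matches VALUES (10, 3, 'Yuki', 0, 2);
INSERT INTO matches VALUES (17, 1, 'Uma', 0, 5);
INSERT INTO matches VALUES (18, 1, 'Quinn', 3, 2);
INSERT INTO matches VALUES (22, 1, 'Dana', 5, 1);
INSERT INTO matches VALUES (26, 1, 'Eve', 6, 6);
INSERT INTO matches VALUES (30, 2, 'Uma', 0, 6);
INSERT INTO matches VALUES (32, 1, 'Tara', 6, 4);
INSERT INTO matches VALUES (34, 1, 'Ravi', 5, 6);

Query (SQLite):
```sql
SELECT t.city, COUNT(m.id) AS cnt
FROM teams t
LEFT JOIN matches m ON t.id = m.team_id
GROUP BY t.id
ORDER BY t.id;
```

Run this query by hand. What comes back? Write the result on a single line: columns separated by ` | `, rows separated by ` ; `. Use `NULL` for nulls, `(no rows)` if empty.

LEFT JOIN keeps every teams row; unmatched ones get NULL for matches columns.
Group by teams.id and compute COUNT(m.id). COUNT(col) of an all-NULL group is 0.
  1: ids {2, 17, 18, 22, 26, 32, 34} → COUNT(m.id)=7
  2: ids {1, 30} → COUNT(m.id)=2
  3: ids {5, 10} → COUNT(m.id)=2

Porto | 7 ; Jaipur | 2 ; Kyoto | 2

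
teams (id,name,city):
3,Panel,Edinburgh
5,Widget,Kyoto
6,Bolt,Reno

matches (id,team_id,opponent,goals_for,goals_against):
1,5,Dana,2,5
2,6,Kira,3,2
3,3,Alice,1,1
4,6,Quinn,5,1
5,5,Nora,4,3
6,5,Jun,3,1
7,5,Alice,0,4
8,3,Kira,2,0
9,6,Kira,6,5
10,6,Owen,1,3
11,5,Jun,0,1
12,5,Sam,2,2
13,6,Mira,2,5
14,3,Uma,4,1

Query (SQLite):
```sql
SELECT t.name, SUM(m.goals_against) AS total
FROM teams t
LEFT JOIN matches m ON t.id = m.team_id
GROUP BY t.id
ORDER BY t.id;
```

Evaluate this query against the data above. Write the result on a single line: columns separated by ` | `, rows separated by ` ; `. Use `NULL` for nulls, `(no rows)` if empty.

Panel | 2 ; Widget | 16 ; Bolt | 16

LEFT JOIN keeps every teams row; unmatched ones get NULL for matches columns.
Group by teams.id and compute SUM(m.goals_against). SUM over an all-NULL group is NULL.
  3: ids {3, 8, 14} → SUM(m.goals_against)=2
  5: ids {1, 5, 6, 7, 11, 12} → SUM(m.goals_against)=16
  6: ids {2, 4, 9, 10, 13} → SUM(m.goals_against)=16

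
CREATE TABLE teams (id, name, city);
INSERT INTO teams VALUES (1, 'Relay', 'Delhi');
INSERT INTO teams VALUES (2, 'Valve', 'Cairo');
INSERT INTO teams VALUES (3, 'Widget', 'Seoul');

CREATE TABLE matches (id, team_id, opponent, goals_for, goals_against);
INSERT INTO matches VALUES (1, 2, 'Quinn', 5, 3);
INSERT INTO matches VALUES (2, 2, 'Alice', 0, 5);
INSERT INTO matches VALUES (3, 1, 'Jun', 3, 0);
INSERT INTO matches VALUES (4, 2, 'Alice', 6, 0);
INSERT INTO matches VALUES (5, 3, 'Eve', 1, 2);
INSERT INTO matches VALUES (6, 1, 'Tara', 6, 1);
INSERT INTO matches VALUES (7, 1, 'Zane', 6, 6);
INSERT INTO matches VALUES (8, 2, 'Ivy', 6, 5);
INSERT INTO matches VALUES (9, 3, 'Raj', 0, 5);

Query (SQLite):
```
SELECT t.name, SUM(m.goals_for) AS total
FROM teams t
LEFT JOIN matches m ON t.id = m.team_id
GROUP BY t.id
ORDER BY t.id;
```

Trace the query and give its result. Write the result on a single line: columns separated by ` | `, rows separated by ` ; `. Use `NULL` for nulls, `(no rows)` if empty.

LEFT JOIN keeps every teams row; unmatched ones get NULL for matches columns.
Group by teams.id and compute SUM(m.goals_for). SUM over an all-NULL group is NULL.
  1: ids {3, 6, 7} → SUM(m.goals_for)=15
  2: ids {1, 2, 4, 8} → SUM(m.goals_for)=17
  3: ids {5, 9} → SUM(m.goals_for)=1

Relay | 15 ; Valve | 17 ; Widget | 1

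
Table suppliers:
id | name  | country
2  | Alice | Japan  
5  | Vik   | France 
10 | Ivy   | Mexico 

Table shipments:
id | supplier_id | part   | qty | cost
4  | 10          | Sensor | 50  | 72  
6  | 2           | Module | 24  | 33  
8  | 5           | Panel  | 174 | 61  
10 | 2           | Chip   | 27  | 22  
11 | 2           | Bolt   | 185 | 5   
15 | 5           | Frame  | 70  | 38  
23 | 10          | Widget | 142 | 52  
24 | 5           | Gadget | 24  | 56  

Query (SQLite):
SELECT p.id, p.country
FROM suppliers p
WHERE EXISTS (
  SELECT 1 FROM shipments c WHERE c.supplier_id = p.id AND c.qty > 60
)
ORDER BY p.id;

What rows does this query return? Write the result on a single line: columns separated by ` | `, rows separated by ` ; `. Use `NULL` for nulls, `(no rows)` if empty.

2 | Japan ; 5 | France ; 10 | Mexico

For each suppliers row, check whether any shipments with matching supplier_id has qty > 60.
Keep rows where that is true.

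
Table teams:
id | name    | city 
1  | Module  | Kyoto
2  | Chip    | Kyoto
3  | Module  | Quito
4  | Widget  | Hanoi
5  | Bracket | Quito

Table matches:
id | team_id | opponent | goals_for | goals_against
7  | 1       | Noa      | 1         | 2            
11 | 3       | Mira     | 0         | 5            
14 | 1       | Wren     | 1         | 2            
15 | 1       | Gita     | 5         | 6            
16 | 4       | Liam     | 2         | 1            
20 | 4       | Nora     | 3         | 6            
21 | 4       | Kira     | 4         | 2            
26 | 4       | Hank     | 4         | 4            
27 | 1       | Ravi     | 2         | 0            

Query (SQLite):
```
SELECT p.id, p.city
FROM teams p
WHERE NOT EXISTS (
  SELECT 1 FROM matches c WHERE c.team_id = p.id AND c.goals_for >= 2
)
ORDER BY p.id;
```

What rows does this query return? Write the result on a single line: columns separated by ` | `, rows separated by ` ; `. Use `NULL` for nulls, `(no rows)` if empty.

For each teams row, check whether any matches with matching team_id has goals_for >= 2.
Keep rows where that is false.

2 | Kyoto ; 3 | Quito ; 5 | Quito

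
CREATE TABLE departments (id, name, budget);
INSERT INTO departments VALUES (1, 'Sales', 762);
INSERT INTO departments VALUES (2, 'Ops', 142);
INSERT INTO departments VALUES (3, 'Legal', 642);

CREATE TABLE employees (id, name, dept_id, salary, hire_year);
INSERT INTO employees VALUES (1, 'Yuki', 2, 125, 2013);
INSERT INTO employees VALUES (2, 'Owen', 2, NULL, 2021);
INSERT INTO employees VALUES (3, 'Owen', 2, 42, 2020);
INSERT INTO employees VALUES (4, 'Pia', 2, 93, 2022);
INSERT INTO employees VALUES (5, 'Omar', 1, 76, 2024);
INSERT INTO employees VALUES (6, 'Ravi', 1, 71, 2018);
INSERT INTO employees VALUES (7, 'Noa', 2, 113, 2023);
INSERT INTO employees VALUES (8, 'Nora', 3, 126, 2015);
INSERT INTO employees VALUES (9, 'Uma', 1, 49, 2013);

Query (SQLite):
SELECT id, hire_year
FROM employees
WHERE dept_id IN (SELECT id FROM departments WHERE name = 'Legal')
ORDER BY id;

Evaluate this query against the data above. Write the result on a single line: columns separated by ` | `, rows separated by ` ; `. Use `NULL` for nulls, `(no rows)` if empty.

Inner query: departments.id where name = 'Legal'.
Outer: keep employees rows whose dept_id is in that set.
Inner query → {3}

8 | 2015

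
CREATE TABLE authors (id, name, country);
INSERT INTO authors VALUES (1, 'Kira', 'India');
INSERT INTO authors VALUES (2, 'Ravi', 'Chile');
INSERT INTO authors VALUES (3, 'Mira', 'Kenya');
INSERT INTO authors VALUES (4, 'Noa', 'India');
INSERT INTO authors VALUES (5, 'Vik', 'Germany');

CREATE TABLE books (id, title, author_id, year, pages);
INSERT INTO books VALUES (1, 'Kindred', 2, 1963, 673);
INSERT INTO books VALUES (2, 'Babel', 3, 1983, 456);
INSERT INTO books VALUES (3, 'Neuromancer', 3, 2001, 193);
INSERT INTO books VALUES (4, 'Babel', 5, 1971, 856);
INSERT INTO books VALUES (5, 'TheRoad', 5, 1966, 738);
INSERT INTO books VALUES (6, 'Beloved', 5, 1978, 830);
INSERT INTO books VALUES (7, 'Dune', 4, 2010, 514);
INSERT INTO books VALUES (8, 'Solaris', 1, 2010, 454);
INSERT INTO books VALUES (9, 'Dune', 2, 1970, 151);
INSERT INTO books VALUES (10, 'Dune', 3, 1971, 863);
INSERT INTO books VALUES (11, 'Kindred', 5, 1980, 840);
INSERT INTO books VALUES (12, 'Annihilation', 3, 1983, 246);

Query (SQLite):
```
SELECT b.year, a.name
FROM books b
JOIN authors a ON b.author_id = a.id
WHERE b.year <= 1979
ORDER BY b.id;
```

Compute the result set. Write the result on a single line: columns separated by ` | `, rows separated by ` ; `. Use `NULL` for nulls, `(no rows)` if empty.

Each books row matches the authors row where author_id = authors.id.
Then keep rows with b.year <= 1979.

1963 | Ravi ; 1971 | Vik ; 1966 | Vik ; 1978 | Vik ; 1970 | Ravi ; 1971 | Mira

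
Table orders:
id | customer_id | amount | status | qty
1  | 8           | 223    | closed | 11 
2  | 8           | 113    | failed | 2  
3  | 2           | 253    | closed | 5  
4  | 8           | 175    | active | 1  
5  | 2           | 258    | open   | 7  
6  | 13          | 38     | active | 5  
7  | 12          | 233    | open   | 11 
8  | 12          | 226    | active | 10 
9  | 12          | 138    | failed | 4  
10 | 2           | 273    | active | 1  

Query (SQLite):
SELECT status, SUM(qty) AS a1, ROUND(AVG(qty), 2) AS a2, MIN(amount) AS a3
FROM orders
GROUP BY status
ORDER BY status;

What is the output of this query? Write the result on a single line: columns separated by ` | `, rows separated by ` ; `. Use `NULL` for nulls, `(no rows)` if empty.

active | 17 | 4.25 | 38 ; closed | 16 | 8 | 223 ; failed | 6 | 3 | 113 ; open | 18 | 9 | 233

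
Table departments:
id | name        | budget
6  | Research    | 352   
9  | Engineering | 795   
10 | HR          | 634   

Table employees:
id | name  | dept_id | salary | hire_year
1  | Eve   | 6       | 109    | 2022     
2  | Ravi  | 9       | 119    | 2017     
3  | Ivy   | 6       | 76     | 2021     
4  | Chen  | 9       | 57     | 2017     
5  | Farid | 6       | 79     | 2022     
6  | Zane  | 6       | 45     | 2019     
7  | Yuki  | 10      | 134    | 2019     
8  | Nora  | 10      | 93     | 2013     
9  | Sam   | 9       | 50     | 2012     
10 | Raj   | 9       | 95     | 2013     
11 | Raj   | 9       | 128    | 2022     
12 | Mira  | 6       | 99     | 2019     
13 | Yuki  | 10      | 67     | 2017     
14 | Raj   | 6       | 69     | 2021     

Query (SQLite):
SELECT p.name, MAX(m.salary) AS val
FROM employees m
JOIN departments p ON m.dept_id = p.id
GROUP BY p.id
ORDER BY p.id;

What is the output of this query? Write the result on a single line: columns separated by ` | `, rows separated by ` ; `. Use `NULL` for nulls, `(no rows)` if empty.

Research | 109 ; Engineering | 128 ; HR | 134

Join each employees row to its departments via dept_id.
Group joined rows by departments.id; compute MAX(m.salary) per group.
  6: ids {1, 3, 5, 6, 12, 14} → MAX(m.salary)=109
  9: ids {2, 4, 9, 10, 11} → MAX(m.salary)=128
  10: ids {7, 8, 13} → MAX(m.salary)=134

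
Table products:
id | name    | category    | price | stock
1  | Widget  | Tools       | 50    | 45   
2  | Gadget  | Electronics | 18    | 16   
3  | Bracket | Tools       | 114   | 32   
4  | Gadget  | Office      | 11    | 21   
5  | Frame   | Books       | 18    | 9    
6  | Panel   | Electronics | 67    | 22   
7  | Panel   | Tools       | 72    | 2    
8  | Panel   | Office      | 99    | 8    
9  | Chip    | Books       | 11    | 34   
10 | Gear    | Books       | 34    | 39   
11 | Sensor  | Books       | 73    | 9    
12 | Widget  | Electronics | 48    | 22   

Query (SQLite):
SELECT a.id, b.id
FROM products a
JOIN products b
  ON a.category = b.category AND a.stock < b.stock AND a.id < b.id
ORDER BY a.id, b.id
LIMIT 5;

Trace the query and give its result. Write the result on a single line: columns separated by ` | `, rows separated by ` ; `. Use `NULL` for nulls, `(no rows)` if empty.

2 | 6 ; 2 | 12 ; 5 | 9 ; 5 | 10 ; 9 | 10

Pairs (a,b) with same category, a.stock < b.stock, a.id < b.id.
category groups: Books:{5,9,10,11} Electronics:{2,6,12} Office:{4,8} Tools:{1,3,7}
Ordered by (a.id, b.id); first 5.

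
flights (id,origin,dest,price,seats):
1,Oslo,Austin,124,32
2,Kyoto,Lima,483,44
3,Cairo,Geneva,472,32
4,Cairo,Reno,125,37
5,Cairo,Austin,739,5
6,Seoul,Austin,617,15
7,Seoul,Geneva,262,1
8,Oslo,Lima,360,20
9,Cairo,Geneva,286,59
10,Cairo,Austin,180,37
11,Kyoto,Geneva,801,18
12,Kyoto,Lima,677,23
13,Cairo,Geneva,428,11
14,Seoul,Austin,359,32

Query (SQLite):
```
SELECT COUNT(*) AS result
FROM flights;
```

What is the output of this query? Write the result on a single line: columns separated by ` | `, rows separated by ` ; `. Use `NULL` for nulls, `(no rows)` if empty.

14

All seats values: [32, 44, 32, 37, 5, 15, 1, 20, 59, 37, 18, 23, 11, 32].
COUNT(*) counts rows → 14.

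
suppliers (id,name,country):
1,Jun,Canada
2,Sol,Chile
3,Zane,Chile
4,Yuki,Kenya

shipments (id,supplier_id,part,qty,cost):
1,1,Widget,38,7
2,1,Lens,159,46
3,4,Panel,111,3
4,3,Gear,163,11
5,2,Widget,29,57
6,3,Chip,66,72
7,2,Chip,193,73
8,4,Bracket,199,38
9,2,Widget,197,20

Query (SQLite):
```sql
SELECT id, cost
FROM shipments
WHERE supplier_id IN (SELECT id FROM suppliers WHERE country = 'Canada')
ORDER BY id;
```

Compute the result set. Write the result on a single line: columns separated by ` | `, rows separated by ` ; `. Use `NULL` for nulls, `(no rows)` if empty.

Inner query: suppliers.id where country = 'Canada'.
Outer: keep shipments rows whose supplier_id is in that set.
Inner query → {1}

1 | 7 ; 2 | 46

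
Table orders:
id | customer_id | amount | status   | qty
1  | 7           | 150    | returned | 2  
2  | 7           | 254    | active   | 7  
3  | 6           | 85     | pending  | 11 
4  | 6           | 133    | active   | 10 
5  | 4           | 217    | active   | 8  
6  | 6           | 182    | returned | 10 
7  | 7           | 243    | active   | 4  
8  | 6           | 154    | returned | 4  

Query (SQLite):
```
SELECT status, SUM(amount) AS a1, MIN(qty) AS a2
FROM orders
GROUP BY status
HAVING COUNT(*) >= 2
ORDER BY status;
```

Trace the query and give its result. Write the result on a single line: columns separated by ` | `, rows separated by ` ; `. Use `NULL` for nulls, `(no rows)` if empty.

Group orders by status.
Per group compute: SUM(amount), MIN(qty).
HAVING: drop groups with fewer than 2 rows.
  active: ids {2, 4, 5, 7} → SUM(amount)=847, MIN(qty)=4
  pending: ids {3} → SUM(amount)=85, MIN(qty)=11
  returned: ids {1, 6, 8} → SUM(amount)=486, MIN(qty)=2

active | 847 | 4 ; returned | 486 | 2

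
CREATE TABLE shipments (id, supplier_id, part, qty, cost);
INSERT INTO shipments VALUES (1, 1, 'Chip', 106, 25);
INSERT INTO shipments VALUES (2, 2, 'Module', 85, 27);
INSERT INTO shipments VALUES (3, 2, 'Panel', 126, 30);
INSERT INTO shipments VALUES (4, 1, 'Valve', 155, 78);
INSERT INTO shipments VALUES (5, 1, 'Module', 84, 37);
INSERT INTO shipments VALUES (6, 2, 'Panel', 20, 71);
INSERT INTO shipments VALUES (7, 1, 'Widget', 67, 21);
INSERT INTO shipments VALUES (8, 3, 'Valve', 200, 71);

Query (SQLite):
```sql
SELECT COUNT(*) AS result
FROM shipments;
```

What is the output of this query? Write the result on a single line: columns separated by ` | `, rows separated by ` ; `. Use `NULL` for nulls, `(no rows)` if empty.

All qty values: [106, 85, 126, 155, 84, 20, 67, 200].
COUNT(*) counts rows → 8.

8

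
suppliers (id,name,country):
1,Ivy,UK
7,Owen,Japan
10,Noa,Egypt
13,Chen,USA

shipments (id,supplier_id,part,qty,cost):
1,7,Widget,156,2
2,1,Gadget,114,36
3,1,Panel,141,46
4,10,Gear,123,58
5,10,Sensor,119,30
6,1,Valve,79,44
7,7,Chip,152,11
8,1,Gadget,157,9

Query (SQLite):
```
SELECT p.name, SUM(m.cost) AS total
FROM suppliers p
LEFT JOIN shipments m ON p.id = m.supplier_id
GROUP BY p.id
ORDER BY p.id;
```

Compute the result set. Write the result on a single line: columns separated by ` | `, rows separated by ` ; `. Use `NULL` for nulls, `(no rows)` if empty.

Ivy | 135 ; Owen | 13 ; Noa | 88 ; Chen | NULL

LEFT JOIN keeps every suppliers row; unmatched ones get NULL for shipments columns.
Group by suppliers.id and compute SUM(m.cost). SUM over an all-NULL group is NULL.
  1: ids {2, 3, 6, 8} → SUM(m.cost)=135
  7: ids {1, 7} → SUM(m.cost)=13
  10: ids {4, 5} → SUM(m.cost)=88
  13: ids {—} → SUM(m.cost)=NULL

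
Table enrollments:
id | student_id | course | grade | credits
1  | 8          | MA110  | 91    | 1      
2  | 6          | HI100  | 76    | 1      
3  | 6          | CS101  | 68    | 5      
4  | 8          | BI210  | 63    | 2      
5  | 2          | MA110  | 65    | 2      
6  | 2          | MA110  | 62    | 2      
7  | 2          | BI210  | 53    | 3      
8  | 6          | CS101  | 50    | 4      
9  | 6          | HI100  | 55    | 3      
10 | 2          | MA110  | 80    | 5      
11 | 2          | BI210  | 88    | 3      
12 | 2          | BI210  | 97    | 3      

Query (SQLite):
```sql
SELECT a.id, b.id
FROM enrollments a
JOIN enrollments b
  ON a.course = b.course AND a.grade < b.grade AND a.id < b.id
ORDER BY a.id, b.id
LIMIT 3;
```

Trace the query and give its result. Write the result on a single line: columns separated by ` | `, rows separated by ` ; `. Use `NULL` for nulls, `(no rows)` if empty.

Pairs (a,b) with same course, a.grade < b.grade, a.id < b.id.
course groups: BI210:{4,7,11,12} CS101:{3,8} HI100:{2,9} MA110:{1,5,6,10}
Ordered by (a.id, b.id); first 3.

4 | 11 ; 4 | 12 ; 5 | 10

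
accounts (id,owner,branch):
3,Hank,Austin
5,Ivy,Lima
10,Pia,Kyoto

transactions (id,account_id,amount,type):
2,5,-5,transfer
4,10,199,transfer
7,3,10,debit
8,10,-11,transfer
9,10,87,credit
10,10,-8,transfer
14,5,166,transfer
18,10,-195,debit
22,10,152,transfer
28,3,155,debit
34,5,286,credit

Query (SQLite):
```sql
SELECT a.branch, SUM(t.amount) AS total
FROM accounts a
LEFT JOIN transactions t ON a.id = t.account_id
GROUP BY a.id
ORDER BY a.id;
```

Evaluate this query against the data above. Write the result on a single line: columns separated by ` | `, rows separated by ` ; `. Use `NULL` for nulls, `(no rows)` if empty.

Austin | 165 ; Lima | 447 ; Kyoto | 224

LEFT JOIN keeps every accounts row; unmatched ones get NULL for transactions columns.
Group by accounts.id and compute SUM(t.amount). SUM over an all-NULL group is NULL.
  3: ids {7, 28} → SUM(t.amount)=165
  5: ids {2, 14, 34} → SUM(t.amount)=447
  10: ids {4, 8, 9, 10, 18, 22} → SUM(t.amount)=224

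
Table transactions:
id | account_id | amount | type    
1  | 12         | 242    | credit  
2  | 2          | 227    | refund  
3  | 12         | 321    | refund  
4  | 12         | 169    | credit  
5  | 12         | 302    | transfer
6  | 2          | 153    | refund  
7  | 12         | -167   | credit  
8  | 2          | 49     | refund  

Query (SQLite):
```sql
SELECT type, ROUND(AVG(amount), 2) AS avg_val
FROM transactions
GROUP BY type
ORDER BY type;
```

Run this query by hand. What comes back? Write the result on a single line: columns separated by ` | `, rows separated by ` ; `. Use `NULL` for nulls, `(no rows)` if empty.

Partition transactions by type; compute ROUND(AVG(amount), 2) within each group.
  credit: ids {1, 4, 7} → ROUND(AVG(amount), 2)=81.33
  refund: ids {2, 3, 6, 8} → ROUND(AVG(amount), 2)=187.5
  transfer: ids {5} → ROUND(AVG(amount), 2)=302

credit | 81.33 ; refund | 187.5 ; transfer | 302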